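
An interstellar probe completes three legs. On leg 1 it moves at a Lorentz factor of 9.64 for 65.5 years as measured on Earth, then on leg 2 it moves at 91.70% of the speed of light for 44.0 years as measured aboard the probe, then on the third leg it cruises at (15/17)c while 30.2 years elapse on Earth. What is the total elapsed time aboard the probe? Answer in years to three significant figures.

τ = 65.0 years

Leg 1: γ = 9.64; τ_1 = 65.5/9.640 = 6.795 years.
Leg 2: 44.0 years is already measured aboard the probe.
Leg 3: γ = 1/√(1 − (15/17)²) = 17/8 = 2.125; τ_3 = 30.2/2.125 = 14.21 years.
Total: 6.795 + 44.00 + 14.21 years.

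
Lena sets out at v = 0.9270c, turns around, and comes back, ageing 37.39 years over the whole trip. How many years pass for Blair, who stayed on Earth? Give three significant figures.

Δt = 99.7 years

γ = 1/√(1 − 0.9270²) = 1/√0.1407 = 2.666
Earth-frame duration is the dilated interval: Δt = γτ = 2.666 × 37.39 years.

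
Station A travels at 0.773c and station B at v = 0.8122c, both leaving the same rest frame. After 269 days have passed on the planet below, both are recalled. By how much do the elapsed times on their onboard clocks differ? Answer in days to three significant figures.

A: γ = 1/√(1 − 0.773²) = 1/√0.4025 = 1.576; τ_A = 269/1.576 = 170.7 days.
B: γ = 1/√(1 − 0.8122²) = 1/√0.3403 = 1.714; τ_B = 269/1.714 = 156.9 days.

|τ_A − τ_B| = 13.7 days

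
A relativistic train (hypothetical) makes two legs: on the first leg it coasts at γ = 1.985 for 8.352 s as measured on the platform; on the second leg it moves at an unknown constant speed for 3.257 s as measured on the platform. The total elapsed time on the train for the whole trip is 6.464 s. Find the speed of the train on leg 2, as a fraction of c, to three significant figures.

Leg 1: γ = 1.985; τ_1 = 8.352/1.985 = 4.208 s.
Leg 2: speed unknown; τ_2 = 3.257/γ_2.
Total proper time: 4.208 + τ_2 = 6.464, so τ_2 = 6.464 − 4.208 = 2.256 s.
γ_2 = 3.257/2.256 = 1.443; β = √(1 − 1/γ²) = √0.5200.

β = 0.721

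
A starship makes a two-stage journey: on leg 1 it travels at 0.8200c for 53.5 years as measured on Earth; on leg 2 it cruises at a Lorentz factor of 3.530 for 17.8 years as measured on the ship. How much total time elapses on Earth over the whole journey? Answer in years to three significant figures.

Δt = 116 years

Leg 1: 53.5 years is already measured on Earth.
Leg 2: γ = 3.530; Δt_2 = 3.530 × 17.8 = 62.83 years.
Total: 53.50 + 62.83 years.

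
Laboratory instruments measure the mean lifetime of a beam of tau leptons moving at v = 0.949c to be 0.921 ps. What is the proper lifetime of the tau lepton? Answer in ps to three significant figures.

τ₀ = 0.290 ps

γ = 1/√(1 − 0.949²) = 1/√0.09940 = 3.172
The lab-frame lifetime is the dilated interval; the proper lifetime is τ₀ = Δt/γ = 0.921/3.172 ps.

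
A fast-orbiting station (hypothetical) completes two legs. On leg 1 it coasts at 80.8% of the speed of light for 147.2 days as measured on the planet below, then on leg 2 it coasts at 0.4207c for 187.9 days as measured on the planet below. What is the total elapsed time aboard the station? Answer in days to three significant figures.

Leg 1: β = 0.808; γ = 1/√(1 − 0.808²) = 1/√0.3471 = 1.697; τ_1 = 147.2/1.697 = 86.73 days.
Leg 2: γ = 1/√(1 − 0.4207²) = 1/√0.8230 = 1.102; τ_2 = 187.9/1.102 = 170.5 days.
Total: 86.73 + 170.5 days.

τ = 257 days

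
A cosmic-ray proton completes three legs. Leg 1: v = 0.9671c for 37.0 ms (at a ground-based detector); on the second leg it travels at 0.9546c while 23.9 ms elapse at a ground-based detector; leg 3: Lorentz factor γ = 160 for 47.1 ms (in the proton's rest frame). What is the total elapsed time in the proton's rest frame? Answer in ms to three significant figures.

Leg 1: γ = 1/√(1 − 0.9671²) = 1/√0.06472 = 3.931; τ_1 = 37.0/3.931 = 9.413 ms.
Leg 2: γ = 1/√(1 − 0.9546²) = 1/√0.08874 = 3.357; τ_2 = 23.9/3.357 = 7.120 ms.
Leg 3: 47.1 ms is already measured in the proton's rest frame.
Total: 9.413 + 7.120 + 47.10 ms.

τ = 63.6 ms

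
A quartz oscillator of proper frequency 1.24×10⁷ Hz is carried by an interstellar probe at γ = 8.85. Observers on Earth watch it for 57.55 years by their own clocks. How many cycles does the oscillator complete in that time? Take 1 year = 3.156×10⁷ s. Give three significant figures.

γ = 8.85
During 57.55 years of lab time, the oscillator's proper time advances by τ = Δt/γ = 57.55/8.850 = 6.503 years = 2.052×10⁸ s.
N = f × τ = 1.24×10⁷ × 2.052×10⁸ = 2.545×10¹⁵.

N = 2.54×10¹⁵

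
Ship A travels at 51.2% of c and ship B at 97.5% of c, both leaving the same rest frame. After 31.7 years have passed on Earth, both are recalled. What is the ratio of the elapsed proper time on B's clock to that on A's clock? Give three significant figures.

τ_B/τ_A = 0.259

A: β = 0.512; γ = 1/√(1 − 0.512²) = 1/√0.7379 = 1.164. B: β = 0.975; γ = 1/√(1 − 0.975²) = 1/√0.04938 = 4.500.
τ_A/τ_B = γ_B/γ_A = 4.500/1.164 = 3.866, so τ_B/τ_A = 0.2587.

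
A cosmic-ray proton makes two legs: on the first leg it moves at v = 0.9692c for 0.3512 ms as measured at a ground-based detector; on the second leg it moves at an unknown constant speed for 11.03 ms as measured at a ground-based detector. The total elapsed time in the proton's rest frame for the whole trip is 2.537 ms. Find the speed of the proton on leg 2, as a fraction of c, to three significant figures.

β = 0.975

Leg 1: γ = 1/√(1 − 0.9692²) = 1/√0.06065 = 4.061; τ_1 = 0.3512/4.061 = 0.08649 ms.
Leg 2: speed unknown; τ_2 = 11.03/γ_2.
Total proper time: 0.08649 + τ_2 = 2.537, so τ_2 = 2.537 − 0.08649 = 2.451 ms.
γ_2 = 11.03/2.451 = 4.501; β = √(1 − 1/γ²) = √0.9506.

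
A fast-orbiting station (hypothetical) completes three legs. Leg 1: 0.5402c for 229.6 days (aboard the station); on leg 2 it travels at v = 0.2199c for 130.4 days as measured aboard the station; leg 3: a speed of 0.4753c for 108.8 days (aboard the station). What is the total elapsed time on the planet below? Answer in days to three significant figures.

Leg 1: γ = 1/√(1 − 0.5402²) = 1/√0.7082 = 1.188; Δt_1 = 1.188 × 229.6 = 272.8 days.
Leg 2: γ = 1/√(1 − 0.2199²) = 1/√0.9516 = 1.025; Δt_2 = 1.025 × 130.4 = 133.7 days.
Leg 3: γ = 1/√(1 − 0.4753²) = 1/√0.7741 = 1.137; Δt_3 = 1.137 × 108.8 = 123.7 days.
Total: 272.8 + 133.7 + 123.7 days.

Δt = 530 days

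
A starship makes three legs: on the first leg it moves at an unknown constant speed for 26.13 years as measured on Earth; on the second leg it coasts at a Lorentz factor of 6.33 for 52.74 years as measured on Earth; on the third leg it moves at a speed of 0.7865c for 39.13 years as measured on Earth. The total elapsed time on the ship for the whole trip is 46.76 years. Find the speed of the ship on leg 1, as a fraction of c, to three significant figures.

Leg 1: speed unknown; τ_1 = 26.13/γ_1.
Leg 2: γ = 6.33; τ_2 = 52.74/6.330 = 8.332 years.
Leg 3: γ = 1/√(1 − 0.7865²) = 1/√0.3814 = 1.619; τ_3 = 39.13/1.619 = 24.17 years.
Total proper time: τ_1 + 8.332 + 24.17 = 46.76, so τ_1 = 46.76 − 32.50 = 14.26 years.
γ_1 = 26.13/14.26 = 1.832; β = √(1 − 1/γ²) = √0.7021.

β = 0.838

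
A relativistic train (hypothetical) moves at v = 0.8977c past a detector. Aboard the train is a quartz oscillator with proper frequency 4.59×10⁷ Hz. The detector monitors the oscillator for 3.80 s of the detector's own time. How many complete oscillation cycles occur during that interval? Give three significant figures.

N = 7.69×10⁷

γ = 1/√(1 − 0.8977²) = 1/√0.1941 = 2.270
During 3.80 s of lab time, the oscillator's proper time advances by τ = Δt/γ = 3.80/2.270 = 1.674 s = 1.674×10⁰ s.
N = f × τ = 4.59×10⁷ × 1.674×10⁰ = 7.685×10⁷.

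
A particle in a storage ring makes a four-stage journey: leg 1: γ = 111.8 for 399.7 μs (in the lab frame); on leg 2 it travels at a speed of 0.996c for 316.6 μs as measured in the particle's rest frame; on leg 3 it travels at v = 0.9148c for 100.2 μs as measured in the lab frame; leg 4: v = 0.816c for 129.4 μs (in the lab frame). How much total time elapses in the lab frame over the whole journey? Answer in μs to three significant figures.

Leg 1: 399.7 μs is already measured in the lab frame.
Leg 2: γ = 1/√(1 − 0.996²) = 1/√0.007984 = 11.19; Δt_2 = 11.19 × 316.6 = 3543 μs.
Leg 3: 100.2 μs is already measured in the lab frame.
Leg 4: 129.4 μs is already measured in the lab frame.
Total: 399.7 + 3543 + 100.2 + 129.4 μs.

Δt = 4170 μs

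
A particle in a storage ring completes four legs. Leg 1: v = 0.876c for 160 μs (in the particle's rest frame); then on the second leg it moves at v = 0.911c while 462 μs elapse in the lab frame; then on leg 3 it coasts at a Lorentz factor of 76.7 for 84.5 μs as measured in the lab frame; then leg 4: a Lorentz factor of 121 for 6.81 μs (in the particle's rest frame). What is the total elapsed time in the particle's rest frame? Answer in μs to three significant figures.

Leg 1: 160 μs is already measured in the particle's rest frame.
Leg 2: γ = 1/√(1 − 0.911²) = 1/√0.1701 = 2.425; τ_2 = 462/2.425 = 190.5 μs.
Leg 3: γ = 76.7; τ_3 = 84.5/76.70 = 1.102 μs.
Leg 4: 6.81 μs is already measured in the particle's rest frame.
Total: 160.0 + 190.5 + 1.102 + 6.810 μs.

τ = 358 μs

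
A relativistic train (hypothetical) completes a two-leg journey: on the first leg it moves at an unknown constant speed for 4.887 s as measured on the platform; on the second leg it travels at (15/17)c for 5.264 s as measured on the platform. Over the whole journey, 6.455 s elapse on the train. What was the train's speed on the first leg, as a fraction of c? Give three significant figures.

β = 0.581

Leg 1: speed unknown; τ_1 = 4.887/γ_1.
Leg 2: γ = 1/√(1 − (15/17)²) = 17/8 = 2.125; τ_2 = 5.264/2.125 = 2.477 s.
Total proper time: τ_1 + 2.477 = 6.455, so τ_1 = 6.455 − 2.477 = 3.978 s.
γ_1 = 4.887/3.978 = 1.229; β = √(1 − 1/γ²) = √0.3375.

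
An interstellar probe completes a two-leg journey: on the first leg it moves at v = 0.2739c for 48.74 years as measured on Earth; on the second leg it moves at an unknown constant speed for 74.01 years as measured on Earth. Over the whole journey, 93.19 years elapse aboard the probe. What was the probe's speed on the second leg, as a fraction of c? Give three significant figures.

β = 0.780

Leg 1: γ = 1/√(1 − 0.2739²) = 1/√0.9250 = 1.040; τ_1 = 48.74/1.040 = 46.88 years.
Leg 2: speed unknown; τ_2 = 74.01/γ_2.
Total proper time: 46.88 + τ_2 = 93.19, so τ_2 = 93.19 − 46.88 = 46.31 years.
γ_2 = 74.01/46.31 = 1.598; β = √(1 − 1/γ²) = √0.6084.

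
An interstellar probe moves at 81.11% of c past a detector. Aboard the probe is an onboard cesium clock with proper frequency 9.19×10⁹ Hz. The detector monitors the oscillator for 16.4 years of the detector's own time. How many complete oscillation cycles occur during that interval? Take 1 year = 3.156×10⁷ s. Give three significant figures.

N = 2.78×10¹⁸

β = 0.8111; γ = 1/√(1 − 0.8111²) = 1/√0.3421 = 1.710
During 16.4 years of lab time, the oscillator's proper time advances by τ = Δt/γ = 16.4/1.710 = 9.592 years = 3.027×10⁸ s.
N = f × τ = 9.19×10⁹ × 3.027×10⁸ = 2.782×10¹⁸.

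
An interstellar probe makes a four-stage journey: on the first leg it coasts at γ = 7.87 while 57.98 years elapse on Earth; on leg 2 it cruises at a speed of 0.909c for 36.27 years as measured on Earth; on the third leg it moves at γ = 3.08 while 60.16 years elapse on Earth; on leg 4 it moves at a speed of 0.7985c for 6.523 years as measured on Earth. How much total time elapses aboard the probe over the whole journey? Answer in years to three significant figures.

Leg 1: γ = 7.87; τ_1 = 57.98/7.870 = 7.367 years.
Leg 2: γ = 1/√(1 − 0.909²) = 1/√0.1737 = 2.399; τ_2 = 36.27/2.399 = 15.12 years.
Leg 3: γ = 3.08; τ_3 = 60.16/3.080 = 19.53 years.
Leg 4: γ = 1/√(1 − 0.7985²) = 1/√0.3624 = 1.661; τ_4 = 6.523/1.661 = 3.927 years.
Total: 7.367 + 15.12 + 19.53 + 3.927 years.

τ = 45.9 years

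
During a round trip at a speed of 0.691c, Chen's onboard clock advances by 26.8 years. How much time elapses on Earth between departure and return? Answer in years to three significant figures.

γ = 1/√(1 − 0.691²) = 1/√0.5225 = 1.383
Earth-frame duration is the dilated interval: Δt = γτ = 1.383 × 26.8 years.

Δt = 37.1 years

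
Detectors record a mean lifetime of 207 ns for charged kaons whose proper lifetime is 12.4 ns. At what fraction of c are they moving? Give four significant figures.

β = 0.9982

γ = Δt/τ₀ = 207/12.4 = 16.69
β = √(1 − 1/γ²) = √(1 − 0.003588) = √0.9964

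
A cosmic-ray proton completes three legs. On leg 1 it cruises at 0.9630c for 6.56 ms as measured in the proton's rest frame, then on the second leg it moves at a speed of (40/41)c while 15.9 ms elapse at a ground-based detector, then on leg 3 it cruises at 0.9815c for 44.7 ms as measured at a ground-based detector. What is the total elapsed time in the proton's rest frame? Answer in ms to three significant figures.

τ = 18.6 ms

Leg 1: 6.56 ms is already measured in the proton's rest frame.
Leg 2: γ = 1/√(1 − (40/41)²) = 41/9 ≈ 4.556; τ_2 = 15.9/4.556 = 3.490 ms.
Leg 3: γ = 1/√(1 − 0.9815²) = 1/√0.03666 = 5.223; τ_3 = 44.7/5.223 = 8.558 ms.
Total: 6.560 + 3.490 + 8.558 ms.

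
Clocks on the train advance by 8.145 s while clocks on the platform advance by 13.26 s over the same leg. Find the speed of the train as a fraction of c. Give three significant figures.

β = 0.789

The proper time is measured on the train (both events occur at the train's location); Δt is measured on the platform. γ = Δt/τ = 13.26/8.145 = 1.628.
β = √(1 − 1/γ²) = √(1 − 0.3773) = √0.6227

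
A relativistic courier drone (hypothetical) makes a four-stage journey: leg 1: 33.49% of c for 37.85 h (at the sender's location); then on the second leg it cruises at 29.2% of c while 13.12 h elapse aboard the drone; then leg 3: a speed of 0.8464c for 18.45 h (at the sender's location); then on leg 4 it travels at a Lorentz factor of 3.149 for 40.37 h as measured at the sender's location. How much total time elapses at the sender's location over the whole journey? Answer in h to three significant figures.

Leg 1: 37.85 h is already measured at the sender's location.
Leg 2: β = 0.292; γ = 1/√(1 − 0.292²) = 1/√0.9147 = 1.046; Δt_2 = 1.046 × 13.12 = 13.72 h.
Leg 3: 18.45 h is already measured at the sender's location.
Leg 4: 40.37 h is already measured at the sender's location.
Total: 37.85 + 13.72 + 18.45 + 40.37 h.

Δt = 110 h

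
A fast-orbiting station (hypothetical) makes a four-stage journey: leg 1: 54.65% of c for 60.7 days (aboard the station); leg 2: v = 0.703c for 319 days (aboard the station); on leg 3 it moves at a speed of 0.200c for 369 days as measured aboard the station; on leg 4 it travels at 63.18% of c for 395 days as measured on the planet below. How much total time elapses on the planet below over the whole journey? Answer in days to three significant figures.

Leg 1: β = 0.5465; γ = 1/√(1 − 0.5465²) = 1/√0.7013 = 1.194; Δt_1 = 1.194 × 60.7 = 72.48 days.
Leg 2: γ = 1/√(1 − 0.703²) = 1/√0.5058 = 1.406; Δt_2 = 1.406 × 319 = 448.5 days.
Leg 3: γ = 1/√(1 − 0.200²) = 1/√0.9600 = 1.021; Δt_3 = 1.021 × 369 = 376.6 days.
Leg 4: 395 days is already measured on the planet below.
Total: 72.48 + 448.5 + 376.6 + 395.0 days.

Δt = 1290 days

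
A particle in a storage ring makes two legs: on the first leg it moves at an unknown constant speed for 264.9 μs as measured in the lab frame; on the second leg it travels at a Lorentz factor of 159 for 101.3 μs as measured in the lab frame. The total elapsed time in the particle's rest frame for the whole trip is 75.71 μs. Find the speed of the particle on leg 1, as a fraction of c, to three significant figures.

Leg 1: speed unknown; τ_1 = 264.9/γ_1.
Leg 2: γ = 159; τ_2 = 101.3/159.0 = 0.6371 μs.
Total proper time: τ_1 + 0.6371 = 75.71, so τ_1 = 75.71 − 0.6371 = 75.07 μs.
γ_1 = 264.9/75.07 = 3.529; β = √(1 − 1/γ²) = √0.9197.

β = 0.959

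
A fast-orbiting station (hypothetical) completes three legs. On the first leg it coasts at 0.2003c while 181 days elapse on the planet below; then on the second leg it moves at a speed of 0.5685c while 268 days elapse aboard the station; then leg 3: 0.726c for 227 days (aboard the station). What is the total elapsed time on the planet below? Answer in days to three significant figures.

Leg 1: 181 days is already measured on the planet below.
Leg 2: γ = 1/√(1 − 0.5685²) = 1/√0.6768 = 1.216; Δt_2 = 1.216 × 268 = 325.8 days.
Leg 3: γ = 1/√(1 − 0.726²) = 1/√0.4729 = 1.454; Δt_3 = 1.454 × 227 = 330.1 days.
Total: 181.0 + 325.8 + 330.1 days.

Δt = 837 days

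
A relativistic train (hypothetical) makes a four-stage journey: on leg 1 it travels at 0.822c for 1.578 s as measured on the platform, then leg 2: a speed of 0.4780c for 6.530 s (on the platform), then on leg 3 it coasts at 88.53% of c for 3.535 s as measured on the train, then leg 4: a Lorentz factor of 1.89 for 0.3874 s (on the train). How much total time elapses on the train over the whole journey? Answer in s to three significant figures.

Leg 1: γ = 1/√(1 − 0.822²) = 1/√0.3243 = 1.756; τ_1 = 1.578/1.756 = 0.8987 s.
Leg 2: γ = 1/√(1 − 0.4780²) = 1/√0.7715 = 1.138; τ_2 = 6.530/1.138 = 5.736 s.
Leg 3: 3.535 s is already measured on the train.
Leg 4: 0.3874 s is already measured on the train.
Total: 0.8987 + 5.736 + 3.535 + 0.3874 s.

τ = 10.6 s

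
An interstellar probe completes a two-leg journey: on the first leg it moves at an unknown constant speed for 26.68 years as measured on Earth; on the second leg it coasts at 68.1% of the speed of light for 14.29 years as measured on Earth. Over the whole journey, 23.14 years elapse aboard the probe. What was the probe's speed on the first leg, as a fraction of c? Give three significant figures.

β = 0.880

Leg 1: speed unknown; τ_1 = 26.68/γ_1.
Leg 2: β = 0.681; γ = 1/√(1 − 0.681²) = 1/√0.5362 = 1.366; τ_2 = 14.29/1.366 = 10.46 years.
Total proper time: τ_1 + 10.46 = 23.14, so τ_1 = 23.14 − 10.46 = 12.68 years.
γ_1 = 26.68/12.68 = 2.105; β = √(1 − 1/γ²) = √0.7743.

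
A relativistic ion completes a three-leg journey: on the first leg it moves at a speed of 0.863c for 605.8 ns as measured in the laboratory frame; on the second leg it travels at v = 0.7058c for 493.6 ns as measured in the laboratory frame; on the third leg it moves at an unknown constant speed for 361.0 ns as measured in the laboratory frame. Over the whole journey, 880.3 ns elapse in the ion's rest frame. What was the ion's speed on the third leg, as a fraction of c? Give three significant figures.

Leg 1: γ = 1/√(1 − 0.863²) = 1/√0.2552 = 1.979; τ_1 = 605.8/1.979 = 306.1 ns.
Leg 2: γ = 1/√(1 − 0.7058²) = 1/√0.5018 = 1.412; τ_2 = 493.6/1.412 = 349.7 ns.
Leg 3: speed unknown; τ_3 = 361.0/γ_3.
Total proper time: 306.1 + 349.7 + τ_3 = 880.3, so τ_3 = 880.3 − 655.7 = 224.6 ns.
γ_3 = 361.0/224.6 = 1.607; β = √(1 − 1/γ²) = √0.6130.

β = 0.783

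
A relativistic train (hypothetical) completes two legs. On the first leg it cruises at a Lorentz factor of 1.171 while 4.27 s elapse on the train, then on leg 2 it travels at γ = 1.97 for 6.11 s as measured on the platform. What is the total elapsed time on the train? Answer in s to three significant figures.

Leg 1: 4.27 s is already measured on the train.
Leg 2: γ = 1.97; τ_2 = 6.11/1.970 = 3.102 s.
Total: 4.270 + 3.102 s.

τ = 7.37 s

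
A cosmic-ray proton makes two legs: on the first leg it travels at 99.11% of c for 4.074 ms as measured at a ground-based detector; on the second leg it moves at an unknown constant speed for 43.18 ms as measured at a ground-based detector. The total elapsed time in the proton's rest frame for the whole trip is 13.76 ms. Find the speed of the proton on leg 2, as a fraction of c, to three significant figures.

Leg 1: β = 0.9911; γ = 1/√(1 − 0.9911²) = 1/√0.01772 = 7.512; τ_1 = 4.074/7.512 = 0.5423 ms.
Leg 2: speed unknown; τ_2 = 43.18/γ_2.
Total proper time: 0.5423 + τ_2 = 13.76, so τ_2 = 13.76 − 0.5423 = 13.22 ms.
γ_2 = 43.18/13.22 = 3.267; β = √(1 − 1/γ²) = √0.9063.

β = 0.952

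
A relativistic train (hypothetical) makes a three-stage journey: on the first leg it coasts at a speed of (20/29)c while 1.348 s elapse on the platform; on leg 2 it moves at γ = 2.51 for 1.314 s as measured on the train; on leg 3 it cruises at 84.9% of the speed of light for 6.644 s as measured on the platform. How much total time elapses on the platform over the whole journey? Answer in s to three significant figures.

Δt = 11.3 s

Leg 1: 1.348 s is already measured on the platform.
Leg 2: γ = 2.51; Δt_2 = 2.510 × 1.314 = 3.298 s.
Leg 3: 6.644 s is already measured on the platform.
Total: 1.348 + 3.298 + 6.644 s.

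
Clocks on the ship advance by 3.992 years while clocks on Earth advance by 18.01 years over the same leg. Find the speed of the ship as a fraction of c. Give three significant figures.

The proper time is measured on the ship (both events occur at the ship's location); Δt is measured on Earth. γ = Δt/τ = 18.01/3.992 = 4.512.
β = √(1 − 1/γ²) = √(1 − 0.04913) = √0.9509

β = 0.975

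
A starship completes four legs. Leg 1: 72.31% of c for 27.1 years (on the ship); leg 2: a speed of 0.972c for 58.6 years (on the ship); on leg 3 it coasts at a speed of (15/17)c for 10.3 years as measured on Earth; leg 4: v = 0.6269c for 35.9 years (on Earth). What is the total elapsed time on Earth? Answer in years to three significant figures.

Δt = 335 years

Leg 1: β = 0.7231; γ = 1/√(1 − 0.7231²) = 1/√0.4771 = 1.448; Δt_1 = 1.448 × 27.1 = 39.23 years.
Leg 2: γ = 1/√(1 − 0.972²) = 1/√0.05522 = 4.256; Δt_2 = 4.256 × 58.6 = 249.4 years.
Leg 3: 10.3 years is already measured on Earth.
Leg 4: 35.9 years is already measured on Earth.
Total: 39.23 + 249.4 + 10.30 + 35.90 years.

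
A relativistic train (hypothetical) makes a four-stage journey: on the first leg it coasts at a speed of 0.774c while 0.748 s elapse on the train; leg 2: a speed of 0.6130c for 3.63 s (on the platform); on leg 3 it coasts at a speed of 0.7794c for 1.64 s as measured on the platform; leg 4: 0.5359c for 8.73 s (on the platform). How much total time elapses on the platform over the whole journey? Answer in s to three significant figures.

Leg 1: γ = 1/√(1 − 0.774²) = 1/√0.4009 = 1.579; Δt_1 = 1.579 × 0.748 = 1.181 s.
Leg 2: 3.63 s is already measured on the platform.
Leg 3: 1.64 s is already measured on the platform.
Leg 4: 8.73 s is already measured on the platform.
Total: 1.181 + 3.630 + 1.640 + 8.730 s.

Δt = 15.2 s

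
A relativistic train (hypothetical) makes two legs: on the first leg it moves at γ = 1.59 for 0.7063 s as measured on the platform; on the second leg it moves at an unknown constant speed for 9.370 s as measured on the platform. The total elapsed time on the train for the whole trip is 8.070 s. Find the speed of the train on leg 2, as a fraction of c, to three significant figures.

Leg 1: γ = 1.59; τ_1 = 0.7063/1.590 = 0.4442 s.
Leg 2: speed unknown; τ_2 = 9.370/γ_2.
Total proper time: 0.4442 + τ_2 = 8.070, so τ_2 = 8.070 − 0.4442 = 7.626 s.
γ_2 = 9.370/7.626 = 1.229; β = √(1 − 1/γ²) = √0.3376.

β = 0.581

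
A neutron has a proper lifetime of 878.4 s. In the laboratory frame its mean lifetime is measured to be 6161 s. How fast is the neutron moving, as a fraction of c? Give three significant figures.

v = 0.990c

γ = Δt/τ₀ = 6161/878.4 = 7.014
β = √(1 − 1/γ²) = √(1 − 0.02033) = √0.9797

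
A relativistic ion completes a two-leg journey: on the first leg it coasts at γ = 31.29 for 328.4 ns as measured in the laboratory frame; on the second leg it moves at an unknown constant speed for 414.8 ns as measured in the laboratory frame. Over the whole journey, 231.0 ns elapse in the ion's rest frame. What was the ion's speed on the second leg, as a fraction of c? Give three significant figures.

β = 0.847

Leg 1: γ = 31.29; τ_1 = 328.4/31.29 = 10.50 ns.
Leg 2: speed unknown; τ_2 = 414.8/γ_2.
Total proper time: 10.50 + τ_2 = 231.0, so τ_2 = 231.0 − 10.50 = 220.5 ns.
γ_2 = 414.8/220.5 = 1.881; β = √(1 − 1/γ²) = √0.7174.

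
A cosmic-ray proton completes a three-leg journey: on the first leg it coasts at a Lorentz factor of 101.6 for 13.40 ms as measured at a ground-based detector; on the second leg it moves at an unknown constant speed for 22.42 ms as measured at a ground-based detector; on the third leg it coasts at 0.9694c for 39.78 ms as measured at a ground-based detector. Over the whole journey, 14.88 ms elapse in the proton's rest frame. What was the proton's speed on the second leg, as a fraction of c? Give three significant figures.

β = 0.975

Leg 1: γ = 101.6; τ_1 = 13.40/101.6 = 0.1319 ms.
Leg 2: speed unknown; τ_2 = 22.42/γ_2.
Leg 3: γ = 1/√(1 − 0.9694²) = 1/√0.06026 = 4.074; τ_3 = 39.78/4.074 = 9.765 ms.
Total proper time: 0.1319 + τ_2 + 9.765 = 14.88, so τ_2 = 14.88 − 9.897 = 4.983 ms.
γ_2 = 22.42/4.983 = 4.500; β = √(1 − 1/γ²) = √0.9506.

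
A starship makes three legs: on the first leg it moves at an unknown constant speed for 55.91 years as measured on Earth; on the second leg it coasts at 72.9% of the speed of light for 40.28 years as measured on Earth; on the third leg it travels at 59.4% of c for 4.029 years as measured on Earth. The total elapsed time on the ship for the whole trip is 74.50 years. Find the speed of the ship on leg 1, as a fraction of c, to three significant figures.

Leg 1: speed unknown; τ_1 = 55.91/γ_1.
Leg 2: β = 0.729; γ = 1/√(1 − 0.729²) = 1/√0.4686 = 1.461; τ_2 = 40.28/1.461 = 27.57 years.
Leg 3: β = 0.594; γ = 1/√(1 − 0.594²) = 1/√0.6472 = 1.243; τ_3 = 4.029/1.243 = 3.241 years.
Total proper time: τ_1 + 27.57 + 3.241 = 74.50, so τ_1 = 74.50 − 30.81 = 43.69 years.
γ_1 = 55.91/43.69 = 1.280; β = √(1 − 1/γ²) = √0.3895.

β = 0.624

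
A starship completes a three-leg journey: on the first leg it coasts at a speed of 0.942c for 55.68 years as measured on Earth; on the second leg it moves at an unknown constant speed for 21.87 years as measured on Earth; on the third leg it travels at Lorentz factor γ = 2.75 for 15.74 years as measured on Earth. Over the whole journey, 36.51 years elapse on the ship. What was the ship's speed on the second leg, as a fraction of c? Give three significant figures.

Leg 1: γ = 1/√(1 − 0.942²) = 1/√0.1126 = 2.980; τ_1 = 55.68/2.980 = 18.69 years.
Leg 2: speed unknown; τ_2 = 21.87/γ_2.
Leg 3: γ = 2.75; τ_3 = 15.74/2.750 = 5.724 years.
Total proper time: 18.69 + τ_2 + 5.724 = 36.51, so τ_2 = 36.51 − 24.41 = 12.10 years.
γ_2 = 21.87/12.10 = 1.808; β = √(1 − 1/γ²) = √0.6939.

β = 0.833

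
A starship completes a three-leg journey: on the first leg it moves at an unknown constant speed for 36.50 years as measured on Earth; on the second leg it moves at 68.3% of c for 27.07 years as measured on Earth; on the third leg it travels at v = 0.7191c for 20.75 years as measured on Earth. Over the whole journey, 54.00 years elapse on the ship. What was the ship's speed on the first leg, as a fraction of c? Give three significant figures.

Leg 1: speed unknown; τ_1 = 36.50/γ_1.
Leg 2: β = 0.683; γ = 1/√(1 − 0.683²) = 1/√0.5335 = 1.369; τ_2 = 27.07/1.369 = 19.77 years.
Leg 3: γ = 1/√(1 − 0.7191²) = 1/√0.4829 = 1.439; τ_3 = 20.75/1.439 = 14.42 years.
Total proper time: τ_1 + 19.77 + 14.42 = 54.00, so τ_1 = 54.00 − 34.19 = 19.81 years.
γ_1 = 36.50/19.81 = 1.843; β = √(1 − 1/γ²) = √0.7055.

β = 0.840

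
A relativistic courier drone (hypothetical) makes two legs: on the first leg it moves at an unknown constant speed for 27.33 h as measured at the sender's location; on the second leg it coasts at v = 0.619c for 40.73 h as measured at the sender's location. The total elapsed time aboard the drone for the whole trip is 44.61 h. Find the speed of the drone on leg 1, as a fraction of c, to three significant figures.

Leg 1: speed unknown; τ_1 = 27.33/γ_1.
Leg 2: γ = 1/√(1 − 0.619²) = 1/√0.6168 = 1.273; τ_2 = 40.73/1.273 = 31.99 h.
Total proper time: τ_1 + 31.99 = 44.61, so τ_1 = 44.61 − 31.99 = 12.62 h.
γ_1 = 27.33/12.62 = 2.165; β = √(1 − 1/γ²) = √0.7867.

β = 0.887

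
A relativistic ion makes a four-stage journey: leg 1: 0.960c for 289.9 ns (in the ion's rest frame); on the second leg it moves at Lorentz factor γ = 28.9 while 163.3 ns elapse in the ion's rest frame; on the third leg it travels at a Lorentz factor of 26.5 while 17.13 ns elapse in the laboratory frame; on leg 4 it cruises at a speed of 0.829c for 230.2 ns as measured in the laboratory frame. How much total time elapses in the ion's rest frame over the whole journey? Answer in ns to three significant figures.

Leg 1: 289.9 ns is already measured in the ion's rest frame.
Leg 2: 163.3 ns is already measured in the ion's rest frame.
Leg 3: γ = 26.5; τ_3 = 17.13/26.50 = 0.6464 ns.
Leg 4: γ = 1/√(1 − 0.829²) = 1/√0.3128 = 1.788; τ_4 = 230.2/1.788 = 128.7 ns.
Total: 289.9 + 163.3 + 0.6464 + 128.7 ns.

τ = 583 ns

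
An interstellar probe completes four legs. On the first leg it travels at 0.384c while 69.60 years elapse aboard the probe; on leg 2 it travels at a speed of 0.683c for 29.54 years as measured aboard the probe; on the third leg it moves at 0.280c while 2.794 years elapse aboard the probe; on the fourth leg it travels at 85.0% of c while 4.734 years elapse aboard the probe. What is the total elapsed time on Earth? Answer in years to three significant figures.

Leg 1: γ = 1/√(1 − 0.384²) = 1/√0.8525 = 1.083; Δt_1 = 1.083 × 69.60 = 75.38 years.
Leg 2: γ = 1/√(1 − 0.683²) = 1/√0.5335 = 1.369; Δt_2 = 1.369 × 29.54 = 40.44 years.
Leg 3: γ = 1/√(1 − 0.280²) = 25/24 ≈ 1.042; Δt_3 = 1.042 × 2.794 = 2.910 years.
Leg 4: β = 0.850; γ = 1/√(1 − 0.850²) = 1/√0.2775 = 1.898; Δt_4 = 1.898 × 4.734 = 8.987 years.
Total: 75.38 + 40.44 + 2.910 + 8.987 years.

Δt = 128 years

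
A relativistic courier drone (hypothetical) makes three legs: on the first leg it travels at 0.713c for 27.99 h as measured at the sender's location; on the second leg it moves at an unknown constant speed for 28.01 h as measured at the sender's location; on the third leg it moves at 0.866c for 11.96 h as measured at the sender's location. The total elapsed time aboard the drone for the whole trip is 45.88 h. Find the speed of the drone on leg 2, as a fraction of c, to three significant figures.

Leg 1: γ = 1/√(1 − 0.713²) = 1/√0.4916 = 1.426; τ_1 = 27.99/1.426 = 19.63 h.
Leg 2: speed unknown; τ_2 = 28.01/γ_2.
Leg 3: γ = 1/√(1 − 0.866²) = 1/√0.2500 = 2.000; τ_3 = 11.96/2.000 = 5.981 h.
Total proper time: 19.63 + τ_2 + 5.981 = 45.88, so τ_2 = 45.88 − 25.61 = 20.27 h.
γ_2 = 28.01/20.27 = 1.382; β = √(1 − 1/γ²) = √0.4761.

β = 0.690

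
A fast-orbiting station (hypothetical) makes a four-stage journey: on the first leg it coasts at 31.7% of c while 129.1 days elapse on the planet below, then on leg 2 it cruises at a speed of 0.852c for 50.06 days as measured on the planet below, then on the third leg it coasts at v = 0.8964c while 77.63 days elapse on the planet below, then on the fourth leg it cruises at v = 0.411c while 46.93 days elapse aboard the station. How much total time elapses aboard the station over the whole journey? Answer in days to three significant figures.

Leg 1: β = 0.317; γ = 1/√(1 − 0.317²) = 1/√0.8995 = 1.054; τ_1 = 129.1/1.054 = 122.4 days.
Leg 2: γ = 1/√(1 − 0.852²) = 1/√0.2741 = 1.910; τ_2 = 50.06/1.910 = 26.21 days.
Leg 3: γ = 1/√(1 − 0.8964²) = 1/√0.1965 = 2.256; τ_3 = 77.63/2.256 = 34.41 days.
Leg 4: 46.93 days is already measured aboard the station.
Total: 122.4 + 26.21 + 34.41 + 46.93 days.

τ = 230 days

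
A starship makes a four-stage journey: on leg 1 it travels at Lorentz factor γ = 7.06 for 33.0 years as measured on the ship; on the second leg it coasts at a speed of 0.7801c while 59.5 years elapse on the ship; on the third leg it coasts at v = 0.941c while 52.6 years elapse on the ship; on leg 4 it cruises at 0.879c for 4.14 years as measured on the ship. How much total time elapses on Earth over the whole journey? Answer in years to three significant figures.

Leg 1: γ = 7.06; Δt_1 = 7.060 × 33.0 = 233.0 years.
Leg 2: γ = 1/√(1 − 0.7801²) = 1/√0.3914 = 1.598; Δt_2 = 1.598 × 59.5 = 95.10 years.
Leg 3: γ = 1/√(1 − 0.941²) = 1/√0.1145 = 2.955; Δt_3 = 2.955 × 52.6 = 155.4 years.
Leg 4: γ = 1/√(1 − 0.879²) = 1/√0.2274 = 2.097; Δt_4 = 2.097 × 4.14 = 8.682 years.
Total: 233.0 + 95.10 + 155.4 + 8.682 years.

Δt = 492 years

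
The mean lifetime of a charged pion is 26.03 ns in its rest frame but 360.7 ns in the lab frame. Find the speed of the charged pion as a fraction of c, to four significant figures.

β = 0.9974

γ = Δt/τ₀ = 360.7/26.03 = 13.86
β = √(1 − 1/γ²) = √(1 − 0.005208) = √0.9948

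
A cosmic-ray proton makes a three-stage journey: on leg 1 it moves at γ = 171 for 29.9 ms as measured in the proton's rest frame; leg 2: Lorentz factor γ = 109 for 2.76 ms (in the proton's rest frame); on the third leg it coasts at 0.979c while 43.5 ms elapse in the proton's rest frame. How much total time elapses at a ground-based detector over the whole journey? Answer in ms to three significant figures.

Δt = 5630 ms

Leg 1: γ = 171; Δt_1 = 171.0 × 29.9 = 5113 ms.
Leg 2: γ = 109; Δt_2 = 109.0 × 2.76 = 300.8 ms.
Leg 3: γ = 1/√(1 − 0.979²) = 1/√0.04156 = 4.905; Δt_3 = 4.905 × 43.5 = 213.4 ms.
Total: 5113 + 300.8 + 213.4 ms.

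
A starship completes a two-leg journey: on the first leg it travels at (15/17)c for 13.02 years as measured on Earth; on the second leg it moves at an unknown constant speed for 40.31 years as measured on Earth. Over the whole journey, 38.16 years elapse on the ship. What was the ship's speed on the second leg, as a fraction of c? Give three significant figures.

β = 0.607

Leg 1: γ = 1/√(1 − (15/17)²) = 17/8 = 2.125; τ_1 = 13.02/2.125 = 6.127 years.
Leg 2: speed unknown; τ_2 = 40.31/γ_2.
Total proper time: 6.127 + τ_2 = 38.16, so τ_2 = 38.16 − 6.127 = 32.03 years.
γ_2 = 40.31/32.03 = 1.258; β = √(1 − 1/γ²) = √0.3685.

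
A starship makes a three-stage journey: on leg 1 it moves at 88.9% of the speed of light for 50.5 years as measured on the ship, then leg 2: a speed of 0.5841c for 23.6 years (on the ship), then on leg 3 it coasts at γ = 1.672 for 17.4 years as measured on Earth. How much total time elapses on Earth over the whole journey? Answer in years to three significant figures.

Δt = 157 years

Leg 1: β = 0.889; γ = 1/√(1 − 0.889²) = 1/√0.2097 = 2.184; Δt_1 = 2.184 × 50.5 = 110.3 years.
Leg 2: γ = 1/√(1 − 0.5841²) = 1/√0.6588 = 1.232; Δt_2 = 1.232 × 23.6 = 29.08 years.
Leg 3: 17.4 years is already measured on Earth.
Total: 110.3 + 29.08 + 17.40 years.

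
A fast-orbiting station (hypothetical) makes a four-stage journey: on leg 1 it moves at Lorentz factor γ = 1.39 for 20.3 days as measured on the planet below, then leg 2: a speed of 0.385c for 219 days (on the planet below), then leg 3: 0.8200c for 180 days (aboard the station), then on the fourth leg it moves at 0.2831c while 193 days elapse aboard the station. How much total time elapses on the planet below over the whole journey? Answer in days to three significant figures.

Δt = 755 days

Leg 1: 20.3 days is already measured on the planet below.
Leg 2: 219 days is already measured on the planet below.
Leg 3: γ = 1/√(1 − 0.8200²) = 1/√0.3276 = 1.747; Δt_3 = 1.747 × 180 = 314.5 days.
Leg 4: γ = 1/√(1 − 0.2831²) = 1/√0.9199 = 1.043; Δt_4 = 1.043 × 193 = 201.2 days.
Total: 20.30 + 219.0 + 314.5 + 201.2 days.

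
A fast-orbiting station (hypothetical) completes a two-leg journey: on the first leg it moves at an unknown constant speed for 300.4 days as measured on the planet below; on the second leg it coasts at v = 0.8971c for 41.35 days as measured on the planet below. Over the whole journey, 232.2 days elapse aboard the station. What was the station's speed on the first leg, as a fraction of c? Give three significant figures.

Leg 1: speed unknown; τ_1 = 300.4/γ_1.
Leg 2: γ = 1/√(1 − 0.8971²) = 1/√0.1952 = 2.263; τ_2 = 41.35/2.263 = 18.27 days.
Total proper time: τ_1 + 18.27 = 232.2, so τ_1 = 232.2 − 18.27 = 213.9 days.
γ_1 = 300.4/213.9 = 1.404; β = √(1 − 1/γ²) = √0.4928.

β = 0.702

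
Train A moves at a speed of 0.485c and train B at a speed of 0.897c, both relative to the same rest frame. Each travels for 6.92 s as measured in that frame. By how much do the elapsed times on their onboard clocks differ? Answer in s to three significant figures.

A: γ = 1/√(1 − 0.485²) = 1/√0.7648 = 1.143; τ_A = 6.92/1.143 = 6.052 s.
B: γ = 1/√(1 − 0.897²) = 1/√0.1954 = 2.262; τ_B = 6.92/2.262 = 3.059 s.

|τ_A − τ_B| = 2.99 s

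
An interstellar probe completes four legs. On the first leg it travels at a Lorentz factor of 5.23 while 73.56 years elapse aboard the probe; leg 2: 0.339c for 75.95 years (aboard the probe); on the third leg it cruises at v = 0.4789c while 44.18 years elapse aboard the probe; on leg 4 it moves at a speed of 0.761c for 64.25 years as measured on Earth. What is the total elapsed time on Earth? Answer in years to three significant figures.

Δt = 580 years

Leg 1: γ = 5.23; Δt_1 = 5.230 × 73.56 = 384.7 years.
Leg 2: γ = 1/√(1 − 0.339²) = 1/√0.8851 = 1.063; Δt_2 = 1.063 × 75.95 = 80.73 years.
Leg 3: γ = 1/√(1 − 0.4789²) = 1/√0.7707 = 1.139; Δt_3 = 1.139 × 44.18 = 50.33 years.
Leg 4: 64.25 years is already measured on Earth.
Total: 384.7 + 80.73 + 50.33 + 64.25 years.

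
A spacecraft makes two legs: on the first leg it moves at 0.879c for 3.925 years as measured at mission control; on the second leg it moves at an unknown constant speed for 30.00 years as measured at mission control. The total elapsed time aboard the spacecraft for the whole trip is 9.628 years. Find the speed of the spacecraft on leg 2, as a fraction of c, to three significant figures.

β = 0.966

Leg 1: γ = 1/√(1 − 0.879²) = 1/√0.2274 = 2.097; τ_1 = 3.925/2.097 = 1.872 years.
Leg 2: speed unknown; τ_2 = 30.00/γ_2.
Total proper time: 1.872 + τ_2 = 9.628, so τ_2 = 9.628 − 1.872 = 7.756 years.
γ_2 = 30.00/7.756 = 3.868; β = √(1 − 1/γ²) = √0.9332.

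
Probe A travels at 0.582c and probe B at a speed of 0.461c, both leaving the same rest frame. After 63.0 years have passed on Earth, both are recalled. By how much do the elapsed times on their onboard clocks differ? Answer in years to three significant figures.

|τ_A − τ_B| = 4.68 years

A: γ = 1/√(1 − 0.582²) = 1/√0.6613 = 1.230; τ_A = 63.0/1.230 = 51.23 years.
B: γ = 1/√(1 − 0.461²) = 1/√0.7875 = 1.127; τ_B = 63.0/1.127 = 55.91 years.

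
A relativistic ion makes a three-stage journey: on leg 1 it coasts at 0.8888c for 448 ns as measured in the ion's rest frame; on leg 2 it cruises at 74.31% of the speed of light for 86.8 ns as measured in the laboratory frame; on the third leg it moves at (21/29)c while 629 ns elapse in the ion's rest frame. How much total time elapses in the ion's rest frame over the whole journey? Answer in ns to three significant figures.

τ = 1140 ns

Leg 1: 448 ns is already measured in the ion's rest frame.
Leg 2: β = 0.7431; γ = 1/√(1 − 0.7431²) = 1/√0.4478 = 1.494; τ_2 = 86.8/1.494 = 58.08 ns.
Leg 3: 629 ns is already measured in the ion's rest frame.
Total: 448.0 + 58.08 + 629.0 ns.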